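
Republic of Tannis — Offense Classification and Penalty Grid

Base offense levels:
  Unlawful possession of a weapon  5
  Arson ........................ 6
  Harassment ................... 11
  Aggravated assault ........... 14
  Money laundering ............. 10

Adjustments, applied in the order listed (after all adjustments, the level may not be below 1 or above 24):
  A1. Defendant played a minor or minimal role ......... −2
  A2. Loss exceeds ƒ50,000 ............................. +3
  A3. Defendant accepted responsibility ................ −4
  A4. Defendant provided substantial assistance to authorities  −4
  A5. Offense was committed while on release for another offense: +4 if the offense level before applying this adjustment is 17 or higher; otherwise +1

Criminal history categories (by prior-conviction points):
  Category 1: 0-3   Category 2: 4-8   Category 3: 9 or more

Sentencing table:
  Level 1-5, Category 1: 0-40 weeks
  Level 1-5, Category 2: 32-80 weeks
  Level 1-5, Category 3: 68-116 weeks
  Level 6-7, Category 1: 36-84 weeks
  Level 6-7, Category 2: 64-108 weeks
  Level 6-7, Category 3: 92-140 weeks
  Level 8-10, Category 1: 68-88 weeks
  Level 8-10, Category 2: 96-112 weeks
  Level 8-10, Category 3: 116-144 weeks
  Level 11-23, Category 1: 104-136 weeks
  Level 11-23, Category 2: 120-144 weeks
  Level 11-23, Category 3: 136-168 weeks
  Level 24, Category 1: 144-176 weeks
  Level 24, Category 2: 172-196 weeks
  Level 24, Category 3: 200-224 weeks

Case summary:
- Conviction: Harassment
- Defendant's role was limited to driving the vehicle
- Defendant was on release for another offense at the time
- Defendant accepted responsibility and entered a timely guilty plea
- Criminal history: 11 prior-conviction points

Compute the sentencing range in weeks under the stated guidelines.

Base offense level for harassment: 11.
A1 applies: 11 − 2 = 9.
A3 applies: 9 − 4 = 5.
A5 applies (level before this adjustment is 5 < 17, so +1): 5 + 1 = 6.
Final offense level: 6.
Criminal history: 11 prior points → Category 3 (9+).
Level 6 falls in the 6-7 band.
Grid: Level 6-7 × Category 3 = 92-140 weeks.

92-140 weeks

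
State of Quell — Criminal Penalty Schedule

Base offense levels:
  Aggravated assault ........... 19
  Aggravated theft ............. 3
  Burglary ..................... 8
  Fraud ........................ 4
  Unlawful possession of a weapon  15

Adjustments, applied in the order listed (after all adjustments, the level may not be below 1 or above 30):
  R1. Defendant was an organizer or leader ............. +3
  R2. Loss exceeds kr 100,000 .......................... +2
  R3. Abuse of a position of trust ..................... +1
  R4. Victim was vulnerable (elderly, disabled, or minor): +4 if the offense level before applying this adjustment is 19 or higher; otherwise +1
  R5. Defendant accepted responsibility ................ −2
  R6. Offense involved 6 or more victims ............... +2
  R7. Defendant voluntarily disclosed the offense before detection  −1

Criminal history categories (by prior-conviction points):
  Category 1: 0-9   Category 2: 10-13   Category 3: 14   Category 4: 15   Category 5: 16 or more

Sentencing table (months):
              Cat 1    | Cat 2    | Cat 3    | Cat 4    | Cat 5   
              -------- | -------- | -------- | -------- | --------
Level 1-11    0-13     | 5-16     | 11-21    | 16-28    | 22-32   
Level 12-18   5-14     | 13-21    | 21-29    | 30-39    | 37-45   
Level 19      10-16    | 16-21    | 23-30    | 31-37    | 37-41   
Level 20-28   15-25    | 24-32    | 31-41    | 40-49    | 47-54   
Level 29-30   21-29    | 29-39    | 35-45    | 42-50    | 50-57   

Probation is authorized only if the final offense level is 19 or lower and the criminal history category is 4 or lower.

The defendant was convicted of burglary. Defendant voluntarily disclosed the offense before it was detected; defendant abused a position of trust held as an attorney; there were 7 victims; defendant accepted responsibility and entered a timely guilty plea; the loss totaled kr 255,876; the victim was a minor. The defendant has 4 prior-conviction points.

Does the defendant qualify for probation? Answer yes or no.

Base offense level for burglary: 8.
R2 applies: 8 + 2 = 10.
R3 applies: 10 + 1 = 11.
R4 applies (level before this adjustment is 11 < 19, so +1): 11 + 1 = 12.
R5 applies: 12 − 2 = 10.
R6 applies: 10 + 2 = 12.
R7 applies: 12 − 1 = 11.
Final offense level: 11.
Criminal history: 4 prior points → Category 1 (0-9).
Level 11 falls in the 1-11 band.
Grid: Level 1-11 × Category 1 = 0-13 months.
Probation check: level 11 ≤ 19 and category 1 ≤ 4 → eligible.

Yes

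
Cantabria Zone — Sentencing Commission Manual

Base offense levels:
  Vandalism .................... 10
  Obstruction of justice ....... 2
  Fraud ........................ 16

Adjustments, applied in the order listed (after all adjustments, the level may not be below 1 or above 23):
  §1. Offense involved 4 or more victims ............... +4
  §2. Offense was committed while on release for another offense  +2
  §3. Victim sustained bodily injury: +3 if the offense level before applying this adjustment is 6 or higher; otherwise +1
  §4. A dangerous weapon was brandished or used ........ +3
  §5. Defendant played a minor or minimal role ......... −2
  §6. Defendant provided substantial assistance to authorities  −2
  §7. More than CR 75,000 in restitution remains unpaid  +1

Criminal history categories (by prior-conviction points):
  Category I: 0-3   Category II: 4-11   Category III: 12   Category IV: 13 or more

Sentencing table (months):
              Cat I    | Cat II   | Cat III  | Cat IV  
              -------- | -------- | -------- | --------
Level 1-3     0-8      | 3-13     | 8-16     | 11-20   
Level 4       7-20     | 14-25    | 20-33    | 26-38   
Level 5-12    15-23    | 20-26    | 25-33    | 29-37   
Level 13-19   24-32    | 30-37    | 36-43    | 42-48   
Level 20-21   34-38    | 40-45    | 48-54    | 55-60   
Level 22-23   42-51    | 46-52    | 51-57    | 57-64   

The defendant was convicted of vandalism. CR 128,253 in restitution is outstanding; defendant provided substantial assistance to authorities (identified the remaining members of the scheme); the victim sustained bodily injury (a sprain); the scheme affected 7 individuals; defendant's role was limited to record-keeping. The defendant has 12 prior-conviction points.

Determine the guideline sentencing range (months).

Base offense level for vandalism: 10.
§1 applies: 10 + 4 = 14.
§3 applies (level before this adjustment is 14 ≥ 6, so +3): 14 + 3 = 17.
§4 does not apply.
§5 applies: 17 − 2 = 15.
§6 applies: 15 − 2 = 13.
§7 applies: 13 + 1 = 14.
Final offense level: 14.
Criminal history: 12 prior points → Category III (12).
Level 14 falls in the 13-19 band.
Grid: Level 13-19 × Category III = 36-43 months.

36-43 months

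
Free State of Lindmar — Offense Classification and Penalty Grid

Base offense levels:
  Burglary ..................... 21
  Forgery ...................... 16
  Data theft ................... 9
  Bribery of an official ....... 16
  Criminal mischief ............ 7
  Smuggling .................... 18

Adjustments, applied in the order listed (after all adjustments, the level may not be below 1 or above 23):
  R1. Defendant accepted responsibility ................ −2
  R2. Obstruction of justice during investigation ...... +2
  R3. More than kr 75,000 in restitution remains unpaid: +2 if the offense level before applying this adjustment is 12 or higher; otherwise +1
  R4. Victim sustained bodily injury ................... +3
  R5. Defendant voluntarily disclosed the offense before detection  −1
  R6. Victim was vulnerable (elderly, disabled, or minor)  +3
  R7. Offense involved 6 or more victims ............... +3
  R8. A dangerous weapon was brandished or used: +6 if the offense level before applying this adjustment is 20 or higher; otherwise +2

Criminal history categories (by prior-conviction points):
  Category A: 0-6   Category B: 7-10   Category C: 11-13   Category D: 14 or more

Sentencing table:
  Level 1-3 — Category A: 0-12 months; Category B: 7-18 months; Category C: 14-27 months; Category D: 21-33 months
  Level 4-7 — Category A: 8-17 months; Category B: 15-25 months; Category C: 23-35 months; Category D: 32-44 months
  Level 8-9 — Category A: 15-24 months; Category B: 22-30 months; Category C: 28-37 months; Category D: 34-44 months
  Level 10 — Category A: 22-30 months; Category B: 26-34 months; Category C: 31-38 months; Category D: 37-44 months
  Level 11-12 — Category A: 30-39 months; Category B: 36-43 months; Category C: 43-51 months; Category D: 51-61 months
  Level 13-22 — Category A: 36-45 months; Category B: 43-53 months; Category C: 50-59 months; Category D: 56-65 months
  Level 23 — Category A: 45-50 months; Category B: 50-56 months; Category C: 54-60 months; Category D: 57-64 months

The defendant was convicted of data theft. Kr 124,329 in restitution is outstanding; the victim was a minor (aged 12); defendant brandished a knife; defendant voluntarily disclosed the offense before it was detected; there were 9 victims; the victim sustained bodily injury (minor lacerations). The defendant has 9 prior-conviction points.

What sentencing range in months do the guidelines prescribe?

Base offense level for data theft: 9.
R1 does not apply.
R2 does not apply.
R3 applies (level before this adjustment is 9 < 12, so +1): 9 + 1 = 10.
R4 applies: 10 + 3 = 13.
R5 applies: 13 − 1 = 12.
R6 applies: 12 + 3 = 15.
R7 applies: 15 + 3 = 18.
R8 applies (level before this adjustment is 18 < 20, so +2): 18 + 2 = 20.
Final offense level: 20.
Criminal history: 9 prior points → Category B (7-10).
Level 20 falls in the 13-22 band.
Grid: Level 13-22 × Category B = 43-53 months.

43-53 months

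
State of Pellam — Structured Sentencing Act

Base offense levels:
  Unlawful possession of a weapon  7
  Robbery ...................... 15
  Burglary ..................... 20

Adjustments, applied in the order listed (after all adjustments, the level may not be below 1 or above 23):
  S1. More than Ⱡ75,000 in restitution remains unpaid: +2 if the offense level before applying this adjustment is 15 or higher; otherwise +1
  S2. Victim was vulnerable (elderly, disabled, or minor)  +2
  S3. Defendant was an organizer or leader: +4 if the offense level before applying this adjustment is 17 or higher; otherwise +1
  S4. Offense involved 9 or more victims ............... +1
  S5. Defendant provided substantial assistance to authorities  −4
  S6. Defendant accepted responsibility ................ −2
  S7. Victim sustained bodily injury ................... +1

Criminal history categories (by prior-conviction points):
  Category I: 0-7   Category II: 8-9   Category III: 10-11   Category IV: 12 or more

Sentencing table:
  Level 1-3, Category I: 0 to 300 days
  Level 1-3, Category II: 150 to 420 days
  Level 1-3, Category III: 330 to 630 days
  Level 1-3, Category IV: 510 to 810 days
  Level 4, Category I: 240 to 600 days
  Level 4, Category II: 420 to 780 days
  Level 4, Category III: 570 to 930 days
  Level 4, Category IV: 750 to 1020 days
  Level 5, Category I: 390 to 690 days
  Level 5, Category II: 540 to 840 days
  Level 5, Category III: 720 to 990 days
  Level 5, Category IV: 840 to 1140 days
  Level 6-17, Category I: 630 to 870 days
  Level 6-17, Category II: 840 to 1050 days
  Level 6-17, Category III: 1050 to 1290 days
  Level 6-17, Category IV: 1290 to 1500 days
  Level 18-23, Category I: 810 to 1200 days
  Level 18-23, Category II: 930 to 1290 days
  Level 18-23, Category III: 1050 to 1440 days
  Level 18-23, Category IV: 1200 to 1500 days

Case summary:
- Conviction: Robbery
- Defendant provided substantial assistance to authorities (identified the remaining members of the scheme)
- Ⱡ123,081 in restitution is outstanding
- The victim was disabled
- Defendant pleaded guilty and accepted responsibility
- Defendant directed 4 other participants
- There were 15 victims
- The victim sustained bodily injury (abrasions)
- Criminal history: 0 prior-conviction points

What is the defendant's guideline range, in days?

810-1200 days

Base offense level for robbery: 15.
S1 applies (level before this adjustment is 15 ≥ 15, so +2): 15 + 2 = 17.
S2 applies: 17 + 2 = 19.
S3 applies (level before this adjustment is 19 ≥ 17, so +4): 19 + 4 = 23.
S4 applies: 23 + 1 = 24.
S5 applies: 24 − 4 = 20.
S6 applies: 20 − 2 = 18.
S7 applies: 18 + 1 = 19.
Final offense level: 19.
Criminal history: 0 prior points → Category I (0-7).
Level 19 falls in the 18-23 band.
Grid: Level 18-23 × Category I = 810-1200 days.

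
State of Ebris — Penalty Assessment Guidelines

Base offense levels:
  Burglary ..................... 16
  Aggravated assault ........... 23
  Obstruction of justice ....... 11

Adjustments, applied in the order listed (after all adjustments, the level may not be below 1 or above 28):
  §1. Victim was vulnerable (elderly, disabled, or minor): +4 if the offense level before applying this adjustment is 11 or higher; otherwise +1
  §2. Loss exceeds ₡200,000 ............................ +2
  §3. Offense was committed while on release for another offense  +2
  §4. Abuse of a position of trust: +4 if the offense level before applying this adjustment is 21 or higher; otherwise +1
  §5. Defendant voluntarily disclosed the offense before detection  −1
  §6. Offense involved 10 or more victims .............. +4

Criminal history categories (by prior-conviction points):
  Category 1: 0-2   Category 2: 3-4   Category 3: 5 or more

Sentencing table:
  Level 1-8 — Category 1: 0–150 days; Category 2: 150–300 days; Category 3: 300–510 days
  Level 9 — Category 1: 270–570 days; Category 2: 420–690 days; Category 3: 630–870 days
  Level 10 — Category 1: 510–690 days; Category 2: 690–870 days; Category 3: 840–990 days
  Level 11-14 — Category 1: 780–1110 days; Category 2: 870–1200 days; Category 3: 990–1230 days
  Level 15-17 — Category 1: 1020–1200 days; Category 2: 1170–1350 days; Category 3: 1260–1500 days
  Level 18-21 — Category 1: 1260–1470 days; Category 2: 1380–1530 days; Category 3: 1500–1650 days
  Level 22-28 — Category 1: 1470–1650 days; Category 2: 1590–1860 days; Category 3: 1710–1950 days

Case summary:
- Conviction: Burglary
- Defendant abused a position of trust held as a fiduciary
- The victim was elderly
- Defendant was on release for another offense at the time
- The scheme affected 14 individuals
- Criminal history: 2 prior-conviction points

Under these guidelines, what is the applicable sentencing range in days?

Base offense level for burglary: 16.
§1 applies (level before this adjustment is 16 ≥ 11, so +4): 16 + 4 = 20.
§2 does not apply.
§3 applies: 20 + 2 = 22.
§4 applies (level before this adjustment is 22 ≥ 21, so +4): 22 + 4 = 26.
§6 applies: 26 + 4 = 30.
Level 30 exceeds the maximum of 28; capped at 28.
Final offense level: 28.
Criminal history: 2 prior points → Category 1 (0-2).
Level 28 falls in the 22-28 band.
Grid: Level 22-28 × Category 1 = 1470-1650 days.

1470-1650 days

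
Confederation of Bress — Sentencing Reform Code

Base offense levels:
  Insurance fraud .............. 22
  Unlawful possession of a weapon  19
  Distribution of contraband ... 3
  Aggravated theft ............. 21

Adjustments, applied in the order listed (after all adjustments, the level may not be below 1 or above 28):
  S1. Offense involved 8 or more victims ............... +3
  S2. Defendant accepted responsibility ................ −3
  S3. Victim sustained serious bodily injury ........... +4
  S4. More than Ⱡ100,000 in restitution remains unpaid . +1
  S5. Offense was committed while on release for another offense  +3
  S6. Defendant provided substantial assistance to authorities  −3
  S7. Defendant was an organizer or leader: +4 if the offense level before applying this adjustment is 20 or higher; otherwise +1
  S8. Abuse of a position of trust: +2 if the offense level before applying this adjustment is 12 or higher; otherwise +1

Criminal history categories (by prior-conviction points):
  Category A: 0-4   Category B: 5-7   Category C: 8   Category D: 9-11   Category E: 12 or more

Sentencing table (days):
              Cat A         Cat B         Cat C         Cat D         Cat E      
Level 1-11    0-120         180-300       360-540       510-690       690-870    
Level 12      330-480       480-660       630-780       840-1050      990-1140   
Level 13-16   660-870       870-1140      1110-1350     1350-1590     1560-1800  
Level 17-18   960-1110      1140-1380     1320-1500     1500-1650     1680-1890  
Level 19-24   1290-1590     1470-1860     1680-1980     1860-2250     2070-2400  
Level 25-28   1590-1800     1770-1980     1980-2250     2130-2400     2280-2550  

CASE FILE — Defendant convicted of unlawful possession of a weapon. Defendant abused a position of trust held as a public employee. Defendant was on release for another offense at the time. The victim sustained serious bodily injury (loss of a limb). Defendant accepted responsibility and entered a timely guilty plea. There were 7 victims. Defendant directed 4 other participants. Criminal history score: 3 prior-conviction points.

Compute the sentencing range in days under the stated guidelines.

1590-1800 days

Base offense level for unlawful possession of a weapon: 19.
S1 does not apply.
S2 applies: 19 − 3 = 16.
S3 applies: 16 + 4 = 20.
S5 applies: 20 + 3 = 23.
S6 does not apply.
S7 applies (level before this adjustment is 23 ≥ 20, so +4): 23 + 4 = 27.
S8 applies (level before this adjustment is 27 ≥ 12, so +2): 27 + 2 = 29.
Level 29 exceeds the maximum of 28; capped at 28.
Final offense level: 28.
Criminal history: 3 prior points → Category A (0-4).
Level 28 falls in the 25-28 band.
Grid: Level 25-28 × Category A = 1590-1800 days.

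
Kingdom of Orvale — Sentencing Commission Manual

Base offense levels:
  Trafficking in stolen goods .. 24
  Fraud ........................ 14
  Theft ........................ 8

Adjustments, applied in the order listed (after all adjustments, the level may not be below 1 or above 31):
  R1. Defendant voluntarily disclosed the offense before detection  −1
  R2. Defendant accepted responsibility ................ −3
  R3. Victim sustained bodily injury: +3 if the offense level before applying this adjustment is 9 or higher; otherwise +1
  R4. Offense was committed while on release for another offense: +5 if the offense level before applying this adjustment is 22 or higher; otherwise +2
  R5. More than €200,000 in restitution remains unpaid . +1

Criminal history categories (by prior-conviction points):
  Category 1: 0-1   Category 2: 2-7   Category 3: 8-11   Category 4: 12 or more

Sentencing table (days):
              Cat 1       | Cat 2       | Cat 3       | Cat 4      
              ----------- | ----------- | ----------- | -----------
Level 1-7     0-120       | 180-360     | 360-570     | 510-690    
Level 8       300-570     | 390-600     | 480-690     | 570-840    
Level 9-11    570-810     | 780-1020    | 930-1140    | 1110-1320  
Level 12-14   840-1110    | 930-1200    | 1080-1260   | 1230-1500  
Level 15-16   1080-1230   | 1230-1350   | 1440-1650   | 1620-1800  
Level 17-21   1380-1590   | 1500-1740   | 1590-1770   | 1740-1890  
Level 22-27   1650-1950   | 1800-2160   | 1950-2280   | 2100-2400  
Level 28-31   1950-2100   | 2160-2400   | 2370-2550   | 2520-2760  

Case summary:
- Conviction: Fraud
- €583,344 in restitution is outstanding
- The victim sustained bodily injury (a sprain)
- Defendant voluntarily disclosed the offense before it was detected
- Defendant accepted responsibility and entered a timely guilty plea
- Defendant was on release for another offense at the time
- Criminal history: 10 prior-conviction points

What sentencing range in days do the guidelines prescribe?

Base offense level for fraud: 14.
R1 applies: 14 − 1 = 13.
R2 applies: 13 − 3 = 10.
R3 applies (level before this adjustment is 10 ≥ 9, so +3): 10 + 3 = 13.
R4 applies (level before this adjustment is 13 < 22, so +2): 13 + 2 = 15.
R5 applies: 15 + 1 = 16.
Final offense level: 16.
Criminal history: 10 prior points → Category 3 (8-11).
Level 16 falls in the 15-16 band.
Grid: Level 15-16 × Category 3 = 1440-1650 days.

1440-1650 days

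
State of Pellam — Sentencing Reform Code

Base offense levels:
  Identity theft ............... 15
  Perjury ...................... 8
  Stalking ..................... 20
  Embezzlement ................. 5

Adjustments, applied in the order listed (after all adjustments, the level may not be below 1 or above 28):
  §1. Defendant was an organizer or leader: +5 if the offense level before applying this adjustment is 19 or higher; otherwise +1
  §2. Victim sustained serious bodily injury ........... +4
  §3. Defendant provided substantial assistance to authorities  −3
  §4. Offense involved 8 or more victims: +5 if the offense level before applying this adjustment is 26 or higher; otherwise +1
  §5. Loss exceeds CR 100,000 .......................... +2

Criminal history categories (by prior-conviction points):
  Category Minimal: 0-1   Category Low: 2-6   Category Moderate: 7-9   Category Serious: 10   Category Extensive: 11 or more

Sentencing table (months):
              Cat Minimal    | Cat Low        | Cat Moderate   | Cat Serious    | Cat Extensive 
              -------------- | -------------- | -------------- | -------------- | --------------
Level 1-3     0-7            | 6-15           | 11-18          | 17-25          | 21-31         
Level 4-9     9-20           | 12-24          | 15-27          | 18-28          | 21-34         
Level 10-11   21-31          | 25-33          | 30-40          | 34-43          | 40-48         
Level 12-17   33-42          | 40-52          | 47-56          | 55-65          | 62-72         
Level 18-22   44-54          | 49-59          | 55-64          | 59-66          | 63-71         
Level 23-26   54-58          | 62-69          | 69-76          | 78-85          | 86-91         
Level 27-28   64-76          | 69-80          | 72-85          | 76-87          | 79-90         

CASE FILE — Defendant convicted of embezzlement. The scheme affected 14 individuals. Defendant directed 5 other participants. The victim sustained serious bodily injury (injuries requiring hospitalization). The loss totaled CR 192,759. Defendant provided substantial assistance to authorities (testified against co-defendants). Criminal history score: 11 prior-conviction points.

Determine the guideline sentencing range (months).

40-48 months

Base offense level for embezzlement: 5.
§1 applies (level before this adjustment is 5 < 19, so +1): 5 + 1 = 6.
§2 applies: 6 + 4 = 10.
§3 applies: 10 − 3 = 7.
§4 applies (level before this adjustment is 7 < 26, so +1): 7 + 1 = 8.
§5 applies: 8 + 2 = 10.
Final offense level: 10.
Criminal history: 11 prior points → Category Extensive (11+).
Level 10 falls in the 10-11 band.
Grid: Level 10-11 × Category Extensive = 40-48 months.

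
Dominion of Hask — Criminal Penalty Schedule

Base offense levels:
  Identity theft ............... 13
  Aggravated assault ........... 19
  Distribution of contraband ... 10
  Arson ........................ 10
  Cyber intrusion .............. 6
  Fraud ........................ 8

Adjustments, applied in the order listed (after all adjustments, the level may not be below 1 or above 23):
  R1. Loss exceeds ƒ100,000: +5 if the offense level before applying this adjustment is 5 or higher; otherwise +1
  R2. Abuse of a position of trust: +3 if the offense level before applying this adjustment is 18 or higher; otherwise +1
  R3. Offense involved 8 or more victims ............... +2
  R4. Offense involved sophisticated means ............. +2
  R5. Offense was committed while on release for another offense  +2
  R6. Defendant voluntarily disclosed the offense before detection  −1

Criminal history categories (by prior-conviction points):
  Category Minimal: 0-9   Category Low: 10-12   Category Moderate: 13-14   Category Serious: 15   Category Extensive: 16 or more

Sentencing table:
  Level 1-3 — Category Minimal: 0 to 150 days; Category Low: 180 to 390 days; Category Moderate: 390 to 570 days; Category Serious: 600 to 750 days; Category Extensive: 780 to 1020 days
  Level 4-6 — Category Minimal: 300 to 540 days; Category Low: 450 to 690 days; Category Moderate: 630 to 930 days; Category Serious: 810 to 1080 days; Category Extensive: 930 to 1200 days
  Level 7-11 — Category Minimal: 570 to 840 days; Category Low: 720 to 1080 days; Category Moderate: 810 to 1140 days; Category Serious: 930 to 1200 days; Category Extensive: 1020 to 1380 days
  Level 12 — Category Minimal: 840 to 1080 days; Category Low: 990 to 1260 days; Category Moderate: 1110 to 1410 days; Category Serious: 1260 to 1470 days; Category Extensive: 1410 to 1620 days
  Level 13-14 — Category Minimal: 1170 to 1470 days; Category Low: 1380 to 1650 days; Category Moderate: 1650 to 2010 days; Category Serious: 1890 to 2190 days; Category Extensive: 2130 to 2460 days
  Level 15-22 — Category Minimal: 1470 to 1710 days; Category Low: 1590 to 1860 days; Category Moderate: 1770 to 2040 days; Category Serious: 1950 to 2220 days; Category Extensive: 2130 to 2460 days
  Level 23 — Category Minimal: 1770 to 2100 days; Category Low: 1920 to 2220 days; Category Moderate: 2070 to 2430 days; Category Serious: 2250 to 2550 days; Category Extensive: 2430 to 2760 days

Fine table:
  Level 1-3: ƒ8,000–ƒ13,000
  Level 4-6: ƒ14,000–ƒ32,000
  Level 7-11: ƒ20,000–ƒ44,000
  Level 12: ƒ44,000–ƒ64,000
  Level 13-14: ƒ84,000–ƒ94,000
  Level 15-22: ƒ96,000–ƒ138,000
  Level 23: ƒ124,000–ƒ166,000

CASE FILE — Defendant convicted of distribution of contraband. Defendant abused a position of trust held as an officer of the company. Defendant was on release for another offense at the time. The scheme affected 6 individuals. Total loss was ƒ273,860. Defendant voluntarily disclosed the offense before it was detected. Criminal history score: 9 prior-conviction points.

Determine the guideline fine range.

Base offense level for distribution of contraband: 10.
R1 applies (level before this adjustment is 10 ≥ 5, so +5): 10 + 5 = 15.
R2 applies (level before this adjustment is 15 < 18, so +1): 15 + 1 = 16.
R3 does not apply.
R4 does not apply.
R5 applies: 16 + 2 = 18.
R6 applies: 18 − 1 = 17.
Final offense level: 17.
Level 17 falls in the 15-22 band.
Fine table: Level 15-22 → ƒ96,000–ƒ138,000.

ƒ96,000–ƒ138,000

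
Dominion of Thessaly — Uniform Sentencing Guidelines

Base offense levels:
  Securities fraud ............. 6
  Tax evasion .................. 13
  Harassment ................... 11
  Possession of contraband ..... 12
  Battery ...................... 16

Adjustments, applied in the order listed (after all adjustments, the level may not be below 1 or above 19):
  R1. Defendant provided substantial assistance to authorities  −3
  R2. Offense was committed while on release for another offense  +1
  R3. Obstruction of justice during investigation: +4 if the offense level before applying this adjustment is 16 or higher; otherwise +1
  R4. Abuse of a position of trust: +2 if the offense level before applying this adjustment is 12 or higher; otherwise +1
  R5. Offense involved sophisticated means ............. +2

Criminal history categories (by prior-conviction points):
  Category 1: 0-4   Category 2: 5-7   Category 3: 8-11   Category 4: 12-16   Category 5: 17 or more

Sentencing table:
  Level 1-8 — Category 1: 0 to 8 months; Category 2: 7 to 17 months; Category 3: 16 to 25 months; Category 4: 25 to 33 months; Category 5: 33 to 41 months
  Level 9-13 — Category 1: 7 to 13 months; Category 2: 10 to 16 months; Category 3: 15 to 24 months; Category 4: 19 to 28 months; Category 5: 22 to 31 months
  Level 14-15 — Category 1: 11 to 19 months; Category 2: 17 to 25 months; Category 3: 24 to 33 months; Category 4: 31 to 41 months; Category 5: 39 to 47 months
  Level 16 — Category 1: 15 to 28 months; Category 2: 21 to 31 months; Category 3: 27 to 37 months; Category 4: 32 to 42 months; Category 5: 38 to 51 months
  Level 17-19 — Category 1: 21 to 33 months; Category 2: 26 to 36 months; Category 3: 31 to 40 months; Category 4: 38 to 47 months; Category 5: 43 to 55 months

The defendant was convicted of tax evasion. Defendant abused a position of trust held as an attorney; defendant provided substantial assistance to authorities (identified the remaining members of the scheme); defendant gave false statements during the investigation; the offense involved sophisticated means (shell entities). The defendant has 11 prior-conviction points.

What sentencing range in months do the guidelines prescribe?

Base offense level for tax evasion: 13.
R1 applies: 13 − 3 = 10.
R3 applies (level before this adjustment is 10 < 16, so +1): 10 + 1 = 11.
R4 applies (level before this adjustment is 11 < 12, so +1): 11 + 1 = 12.
R5 applies: 12 + 2 = 14.
Final offense level: 14.
Criminal history: 11 prior points → Category 3 (8-11).
Level 14 falls in the 14-15 band.
Grid: Level 14-15 × Category 3 = 24-33 months.

24-33 months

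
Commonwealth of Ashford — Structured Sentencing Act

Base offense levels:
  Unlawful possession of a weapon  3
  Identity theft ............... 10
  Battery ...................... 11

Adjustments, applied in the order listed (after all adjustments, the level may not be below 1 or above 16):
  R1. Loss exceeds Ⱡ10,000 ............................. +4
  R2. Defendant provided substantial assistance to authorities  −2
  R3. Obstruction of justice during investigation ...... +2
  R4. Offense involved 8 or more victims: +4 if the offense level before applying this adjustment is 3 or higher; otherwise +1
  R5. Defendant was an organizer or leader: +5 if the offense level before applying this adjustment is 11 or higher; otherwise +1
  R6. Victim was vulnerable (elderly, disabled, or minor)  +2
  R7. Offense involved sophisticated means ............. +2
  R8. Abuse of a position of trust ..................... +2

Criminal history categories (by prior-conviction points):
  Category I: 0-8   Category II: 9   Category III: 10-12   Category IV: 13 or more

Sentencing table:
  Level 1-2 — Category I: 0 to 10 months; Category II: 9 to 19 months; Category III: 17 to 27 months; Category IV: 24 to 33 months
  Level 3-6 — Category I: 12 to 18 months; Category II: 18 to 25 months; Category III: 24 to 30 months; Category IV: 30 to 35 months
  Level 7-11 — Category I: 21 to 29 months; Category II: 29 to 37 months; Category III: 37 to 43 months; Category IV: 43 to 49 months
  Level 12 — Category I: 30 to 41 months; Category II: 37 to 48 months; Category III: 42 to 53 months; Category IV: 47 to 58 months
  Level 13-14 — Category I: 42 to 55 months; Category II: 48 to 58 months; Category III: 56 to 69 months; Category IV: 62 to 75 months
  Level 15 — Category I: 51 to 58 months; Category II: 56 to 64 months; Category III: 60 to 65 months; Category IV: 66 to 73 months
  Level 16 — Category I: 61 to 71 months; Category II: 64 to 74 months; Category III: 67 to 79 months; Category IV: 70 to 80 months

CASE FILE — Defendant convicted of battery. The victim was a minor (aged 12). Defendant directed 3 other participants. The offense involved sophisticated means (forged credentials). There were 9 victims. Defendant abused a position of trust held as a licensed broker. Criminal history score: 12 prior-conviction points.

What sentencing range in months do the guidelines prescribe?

67-79 months

Base offense level for battery: 11.
R2 does not apply.
R3 does not apply.
R4 applies (level before this adjustment is 11 ≥ 3, so +4): 11 + 4 = 15.
R5 applies (level before this adjustment is 15 ≥ 11, so +5): 15 + 5 = 20.
R6 applies: 20 + 2 = 22.
R7 applies: 22 + 2 = 24.
R8 applies: 24 + 2 = 26.
Level 26 exceeds the maximum of 16; capped at 16.
Final offense level: 16.
Criminal history: 12 prior points → Category III (10-12).
Level 16 falls in the 16 band.
Grid: Level 16 × Category III = 67-79 months.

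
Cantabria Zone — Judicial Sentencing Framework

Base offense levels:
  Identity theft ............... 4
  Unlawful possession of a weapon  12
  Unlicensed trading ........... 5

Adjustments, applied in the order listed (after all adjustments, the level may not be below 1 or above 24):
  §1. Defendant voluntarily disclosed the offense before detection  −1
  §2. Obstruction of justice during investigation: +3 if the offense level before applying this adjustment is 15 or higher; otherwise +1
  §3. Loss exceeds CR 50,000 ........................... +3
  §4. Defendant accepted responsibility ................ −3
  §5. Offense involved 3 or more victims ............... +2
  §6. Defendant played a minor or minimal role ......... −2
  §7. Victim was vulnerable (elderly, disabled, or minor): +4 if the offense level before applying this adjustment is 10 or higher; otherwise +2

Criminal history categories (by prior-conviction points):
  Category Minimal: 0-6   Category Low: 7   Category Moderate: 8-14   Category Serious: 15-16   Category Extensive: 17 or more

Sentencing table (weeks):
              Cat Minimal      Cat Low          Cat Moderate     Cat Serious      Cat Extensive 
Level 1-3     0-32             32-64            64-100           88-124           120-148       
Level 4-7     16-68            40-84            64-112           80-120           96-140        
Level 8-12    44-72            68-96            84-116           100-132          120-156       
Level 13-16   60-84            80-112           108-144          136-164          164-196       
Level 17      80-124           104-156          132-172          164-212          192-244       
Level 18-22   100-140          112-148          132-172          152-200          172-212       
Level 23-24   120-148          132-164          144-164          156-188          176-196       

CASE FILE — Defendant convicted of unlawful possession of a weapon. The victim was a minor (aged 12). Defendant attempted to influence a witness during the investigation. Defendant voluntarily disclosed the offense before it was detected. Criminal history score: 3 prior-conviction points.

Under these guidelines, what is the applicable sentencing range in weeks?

60-84 weeks

Base offense level for unlawful possession of a weapon: 12.
§1 applies: 12 − 1 = 11.
§2 applies (level before this adjustment is 11 < 15, so +1): 11 + 1 = 12.
§4 does not apply.
§5 does not apply.
§7 applies (level before this adjustment is 12 ≥ 10, so +4): 12 + 4 = 16.
Final offense level: 16.
Criminal history: 3 prior points → Category Minimal (0-6).
Level 16 falls in the 13-16 band.
Grid: Level 13-16 × Category Minimal = 60-84 weeks.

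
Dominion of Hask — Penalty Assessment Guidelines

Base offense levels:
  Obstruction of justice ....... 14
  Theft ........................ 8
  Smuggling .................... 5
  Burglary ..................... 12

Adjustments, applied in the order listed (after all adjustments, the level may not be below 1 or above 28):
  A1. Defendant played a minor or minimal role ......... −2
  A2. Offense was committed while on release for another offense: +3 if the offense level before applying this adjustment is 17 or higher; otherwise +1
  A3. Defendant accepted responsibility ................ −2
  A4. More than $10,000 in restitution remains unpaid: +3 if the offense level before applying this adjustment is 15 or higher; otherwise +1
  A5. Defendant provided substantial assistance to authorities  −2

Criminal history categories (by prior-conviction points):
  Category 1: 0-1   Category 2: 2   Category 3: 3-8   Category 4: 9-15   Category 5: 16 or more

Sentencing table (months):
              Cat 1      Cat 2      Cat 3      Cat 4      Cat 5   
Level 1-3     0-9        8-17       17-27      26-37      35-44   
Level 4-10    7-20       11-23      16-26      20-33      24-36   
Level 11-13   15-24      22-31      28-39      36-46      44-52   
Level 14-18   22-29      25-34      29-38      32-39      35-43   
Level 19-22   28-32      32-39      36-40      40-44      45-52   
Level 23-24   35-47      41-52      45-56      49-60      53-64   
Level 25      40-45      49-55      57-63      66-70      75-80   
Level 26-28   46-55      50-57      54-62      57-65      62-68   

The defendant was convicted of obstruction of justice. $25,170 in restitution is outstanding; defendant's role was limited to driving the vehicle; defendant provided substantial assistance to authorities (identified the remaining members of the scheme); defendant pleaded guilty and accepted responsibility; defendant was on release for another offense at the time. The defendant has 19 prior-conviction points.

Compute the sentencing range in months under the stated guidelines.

Base offense level for obstruction of justice: 14.
A1 applies: 14 − 2 = 12.
A2 applies (level before this adjustment is 12 < 17, so +1): 12 + 1 = 13.
A3 applies: 13 − 2 = 11.
A4 applies (level before this adjustment is 11 < 15, so +1): 11 + 1 = 12.
A5 applies: 12 − 2 = 10.
Final offense level: 10.
Criminal history: 19 prior points → Category 5 (16+).
Level 10 falls in the 4-10 band.
Grid: Level 4-10 × Category 5 = 24-36 months.

24-36 months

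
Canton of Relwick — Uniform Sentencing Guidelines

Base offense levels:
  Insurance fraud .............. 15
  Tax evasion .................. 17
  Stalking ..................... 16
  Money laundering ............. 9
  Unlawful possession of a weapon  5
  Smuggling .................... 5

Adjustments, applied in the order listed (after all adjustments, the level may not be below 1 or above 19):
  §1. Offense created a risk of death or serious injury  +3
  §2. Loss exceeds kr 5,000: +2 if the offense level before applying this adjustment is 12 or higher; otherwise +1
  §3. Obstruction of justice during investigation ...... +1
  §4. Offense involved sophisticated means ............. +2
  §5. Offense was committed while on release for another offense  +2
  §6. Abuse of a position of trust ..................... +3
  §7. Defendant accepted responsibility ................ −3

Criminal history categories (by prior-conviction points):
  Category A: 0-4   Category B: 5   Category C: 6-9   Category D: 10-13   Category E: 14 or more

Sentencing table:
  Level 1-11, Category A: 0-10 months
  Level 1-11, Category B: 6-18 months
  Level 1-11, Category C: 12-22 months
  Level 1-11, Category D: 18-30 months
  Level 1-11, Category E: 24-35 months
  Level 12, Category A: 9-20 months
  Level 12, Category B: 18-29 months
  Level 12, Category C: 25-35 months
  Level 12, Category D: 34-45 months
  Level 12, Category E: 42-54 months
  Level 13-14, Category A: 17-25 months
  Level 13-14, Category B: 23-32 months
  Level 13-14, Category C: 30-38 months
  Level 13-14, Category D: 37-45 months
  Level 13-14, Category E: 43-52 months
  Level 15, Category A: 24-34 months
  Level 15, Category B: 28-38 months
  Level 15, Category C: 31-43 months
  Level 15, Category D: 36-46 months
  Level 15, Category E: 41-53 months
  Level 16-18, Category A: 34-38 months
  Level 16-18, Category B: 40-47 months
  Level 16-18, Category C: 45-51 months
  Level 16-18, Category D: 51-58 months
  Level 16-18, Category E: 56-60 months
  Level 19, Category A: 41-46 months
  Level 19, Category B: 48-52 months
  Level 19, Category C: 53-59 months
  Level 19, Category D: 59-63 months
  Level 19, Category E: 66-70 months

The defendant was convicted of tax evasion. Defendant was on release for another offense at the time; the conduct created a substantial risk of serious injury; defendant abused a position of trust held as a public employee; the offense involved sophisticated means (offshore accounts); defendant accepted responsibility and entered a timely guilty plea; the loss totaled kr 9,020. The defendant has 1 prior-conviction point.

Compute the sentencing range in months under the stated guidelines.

41-46 months

Base offense level for tax evasion: 17.
§1 applies: 17 + 3 = 20.
§2 applies (level before this adjustment is 20 ≥ 12, so +2): 20 + 2 = 22.
§3 does not apply.
§4 applies: 22 + 2 = 24.
§5 applies: 24 + 2 = 26.
§6 applies: 26 + 3 = 29.
§7 applies: 29 − 3 = 26.
Level 26 exceeds the maximum of 19; capped at 19.
Final offense level: 19.
Criminal history: 1 prior point → Category A (0-4).
Level 19 falls in the 19 band.
Grid: Level 19 × Category A = 41-46 months.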